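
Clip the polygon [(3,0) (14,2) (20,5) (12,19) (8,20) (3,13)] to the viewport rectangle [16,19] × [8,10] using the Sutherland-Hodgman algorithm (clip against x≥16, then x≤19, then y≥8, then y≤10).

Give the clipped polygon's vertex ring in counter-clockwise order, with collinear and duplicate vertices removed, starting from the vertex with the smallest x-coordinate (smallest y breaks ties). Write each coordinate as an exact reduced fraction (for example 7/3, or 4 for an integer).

1. After x ≥ 16: [(16,3) (20,5) (16,12)]
2. After x ≤ 19: [(16,3) (19,9/2) (19,27/4) (16,12)]
3. After y ≥ 8: [(16,8) (128/7,8) (16,12)]
4. After y ≤ 10: [(16,10) (16,8) (128/7,8) (120/7,10)]
5. Canonical ring: [(16,8) (128/7,8) (120/7,10) (16,10)]

Clipped polygon: [(16,8) (128/7,8) (120/7,10) (16,10)]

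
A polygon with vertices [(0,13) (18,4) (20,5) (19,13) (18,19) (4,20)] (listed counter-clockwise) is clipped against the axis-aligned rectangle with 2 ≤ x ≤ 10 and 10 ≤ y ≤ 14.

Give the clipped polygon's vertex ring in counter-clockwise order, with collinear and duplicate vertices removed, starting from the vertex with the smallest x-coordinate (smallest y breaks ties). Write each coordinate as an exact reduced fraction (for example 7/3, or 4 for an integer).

1. After x ≥ 2: [(2,33/2) (2,12) (18,4) (20,5) (19,13) (18,19) (4,20)]
2. After x ≤ 10: [(2,33/2) (2,12) (10,8) (10,137/7) (4,20)]
3. After y ≥ 10: [(2,33/2) (2,12) (6,10) (10,10) (10,137/7) (4,20)]
4. After y ≤ 14: [(2,14) (2,12) (6,10) (10,10) (10,14)]
5. Canonical ring: [(2,12) (6,10) (10,10) (10,14) (2,14)]

Clipped polygon: [(2,12) (6,10) (10,10) (10,14) (2,14)]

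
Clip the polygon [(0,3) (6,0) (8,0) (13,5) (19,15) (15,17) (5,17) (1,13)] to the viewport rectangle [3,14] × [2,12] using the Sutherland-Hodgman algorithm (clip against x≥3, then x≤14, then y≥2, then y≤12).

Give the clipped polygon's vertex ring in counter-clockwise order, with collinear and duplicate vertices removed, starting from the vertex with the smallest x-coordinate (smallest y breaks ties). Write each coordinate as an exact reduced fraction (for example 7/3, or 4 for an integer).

Clipped polygon: [(3,2) (10,2) (13,5) (14,20/3) (14,12) (3,12)]

1. After x ≥ 3: [(3,3/2) (6,0) (8,0) (13,5) (19,15) (15,17) (5,17) (3,15)]
2. After x ≤ 14: [(3,3/2) (6,0) (8,0) (13,5) (14,20/3) (14,17) (5,17) (3,15)]
3. After y ≥ 2: [(3,2) (10,2) (13,5) (14,20/3) (14,17) (5,17) (3,15)]
4. After y ≤ 12: [(3,12) (3,2) (10,2) (13,5) (14,20/3) (14,12)]
5. Canonical ring: [(3,2) (10,2) (13,5) (14,20/3) (14,12) (3,12)]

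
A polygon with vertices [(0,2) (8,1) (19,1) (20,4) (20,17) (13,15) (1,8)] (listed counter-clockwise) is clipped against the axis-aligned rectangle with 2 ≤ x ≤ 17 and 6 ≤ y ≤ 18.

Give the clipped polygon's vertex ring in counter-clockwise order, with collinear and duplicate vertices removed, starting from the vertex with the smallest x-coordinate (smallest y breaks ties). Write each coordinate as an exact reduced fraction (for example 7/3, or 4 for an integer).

1. After x ≥ 2: [(2,7/4) (8,1) (19,1) (20,4) (20,17) (13,15) (2,103/12)]
2. After x ≤ 17: [(2,7/4) (8,1) (17,1) (17,113/7) (13,15) (2,103/12)]
3. After y ≥ 6: [(2,6) (17,6) (17,113/7) (13,15) (2,103/12)]
4. After y ≤ 18: [(2,6) (17,6) (17,113/7) (13,15) (2,103/12)]
5. Canonical ring: [(2,6) (17,6) (17,113/7) (13,15) (2,103/12)]

Clipped polygon: [(2,6) (17,6) (17,113/7) (13,15) (2,103/12)]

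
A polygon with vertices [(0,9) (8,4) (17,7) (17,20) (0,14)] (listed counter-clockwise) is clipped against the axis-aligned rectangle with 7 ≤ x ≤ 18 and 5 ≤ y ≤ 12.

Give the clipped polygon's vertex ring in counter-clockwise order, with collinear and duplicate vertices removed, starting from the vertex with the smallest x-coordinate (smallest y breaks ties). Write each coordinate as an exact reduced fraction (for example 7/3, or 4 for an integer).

1. After x ≥ 7: [(7,37/8) (8,4) (17,7) (17,20) (7,280/17)]
2. After x ≤ 18: [(7,37/8) (8,4) (17,7) (17,20) (7,280/17)]
3. After y ≥ 5: [(7,5) (11,5) (17,7) (17,20) (7,280/17)]
4. After y ≤ 12: [(7,12) (7,5) (11,5) (17,7) (17,12)]
5. Canonical ring: [(7,5) (11,5) (17,7) (17,12) (7,12)]

Clipped polygon: [(7,5) (11,5) (17,7) (17,12) (7,12)]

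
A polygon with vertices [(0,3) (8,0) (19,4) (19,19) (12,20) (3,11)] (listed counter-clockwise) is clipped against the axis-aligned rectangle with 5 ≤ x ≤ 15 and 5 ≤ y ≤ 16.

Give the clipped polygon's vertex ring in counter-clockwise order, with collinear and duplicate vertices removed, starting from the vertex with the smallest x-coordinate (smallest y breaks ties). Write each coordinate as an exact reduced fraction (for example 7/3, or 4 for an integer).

Clipped polygon: [(5,5) (15,5) (15,16) (8,16) (5,13)]

1. After x ≥ 5: [(5,9/8) (8,0) (19,4) (19,19) (12,20) (5,13)]
2. After x ≤ 15: [(5,9/8) (8,0) (15,28/11) (15,137/7) (12,20) (5,13)]
3. After y ≥ 5: [(5,5) (15,5) (15,137/7) (12,20) (5,13)]
4. After y ≤ 16: [(5,5) (15,5) (15,16) (8,16) (5,13)]
5. Canonical ring: [(5,5) (15,5) (15,16) (8,16) (5,13)]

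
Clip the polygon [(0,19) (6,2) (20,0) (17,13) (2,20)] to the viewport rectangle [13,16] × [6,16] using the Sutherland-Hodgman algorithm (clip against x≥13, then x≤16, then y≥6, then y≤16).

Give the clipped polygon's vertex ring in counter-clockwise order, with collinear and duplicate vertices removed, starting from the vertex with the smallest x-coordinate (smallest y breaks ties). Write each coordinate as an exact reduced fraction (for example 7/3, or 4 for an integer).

1. After x ≥ 13: [(13,1) (20,0) (17,13) (13,223/15)]
2. After x ≤ 16: [(13,1) (16,4/7) (16,202/15) (13,223/15)]
3. After y ≥ 6: [(13,6) (16,6) (16,202/15) (13,223/15)]
4. After y ≤ 16: [(13,6) (16,6) (16,202/15) (13,223/15)]
5. Canonical ring: [(13,6) (16,6) (16,202/15) (13,223/15)]

Clipped polygon: [(13,6) (16,6) (16,202/15) (13,223/15)]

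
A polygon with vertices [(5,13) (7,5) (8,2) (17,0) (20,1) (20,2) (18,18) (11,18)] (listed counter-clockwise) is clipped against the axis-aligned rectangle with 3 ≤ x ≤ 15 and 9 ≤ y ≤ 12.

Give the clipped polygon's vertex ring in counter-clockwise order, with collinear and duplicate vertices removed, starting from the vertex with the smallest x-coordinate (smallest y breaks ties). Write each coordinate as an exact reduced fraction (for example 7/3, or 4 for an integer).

1. After x ≥ 3: [(5,13) (7,5) (8,2) (17,0) (20,1) (20,2) (18,18) (11,18)]
2. After x ≤ 15: [(5,13) (7,5) (8,2) (15,4/9) (15,18) (11,18)]
3. After y ≥ 9: [(5,13) (6,9) (15,9) (15,18) (11,18)]
4. After y ≤ 12: [(21/4,12) (6,9) (15,9) (15,12)]
5. Canonical ring: [(21/4,12) (6,9) (15,9) (15,12)]

Clipped polygon: [(21/4,12) (6,9) (15,9) (15,12)]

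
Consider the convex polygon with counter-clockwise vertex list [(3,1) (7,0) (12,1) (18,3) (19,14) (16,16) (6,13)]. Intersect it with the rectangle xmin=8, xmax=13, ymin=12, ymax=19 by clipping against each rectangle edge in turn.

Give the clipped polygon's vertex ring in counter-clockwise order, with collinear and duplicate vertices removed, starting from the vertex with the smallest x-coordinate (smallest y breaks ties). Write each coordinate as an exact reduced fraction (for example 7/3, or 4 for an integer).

1. After x ≥ 8: [(8,1/5) (12,1) (18,3) (19,14) (16,16) (8,68/5)]
2. After x ≤ 13: [(8,1/5) (12,1) (13,4/3) (13,151/10) (8,68/5)]
3. After y ≥ 12: [(8,12) (13,12) (13,151/10) (8,68/5)]
4. After y ≤ 19: [(8,12) (13,12) (13,151/10) (8,68/5)]
5. Canonical ring: [(8,12) (13,12) (13,151/10) (8,68/5)]

Clipped polygon: [(8,12) (13,12) (13,151/10) (8,68/5)]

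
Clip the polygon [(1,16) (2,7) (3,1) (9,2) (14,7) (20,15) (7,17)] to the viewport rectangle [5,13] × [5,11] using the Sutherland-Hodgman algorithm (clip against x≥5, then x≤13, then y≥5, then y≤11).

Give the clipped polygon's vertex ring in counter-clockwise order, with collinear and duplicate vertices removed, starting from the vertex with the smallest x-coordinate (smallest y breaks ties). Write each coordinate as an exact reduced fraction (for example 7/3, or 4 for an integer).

1. After x ≥ 5: [(5,50/3) (5,4/3) (9,2) (14,7) (20,15) (7,17)]
2. After x ≤ 13: [(5,50/3) (5,4/3) (9,2) (13,6) (13,209/13) (7,17)]
3. After y ≥ 5: [(5,50/3) (5,5) (12,5) (13,6) (13,209/13) (7,17)]
4. After y ≤ 11: [(5,11) (5,5) (12,5) (13,6) (13,11)]
5. Canonical ring: [(5,5) (12,5) (13,6) (13,11) (5,11)]

Clipped polygon: [(5,5) (12,5) (13,6) (13,11) (5,11)]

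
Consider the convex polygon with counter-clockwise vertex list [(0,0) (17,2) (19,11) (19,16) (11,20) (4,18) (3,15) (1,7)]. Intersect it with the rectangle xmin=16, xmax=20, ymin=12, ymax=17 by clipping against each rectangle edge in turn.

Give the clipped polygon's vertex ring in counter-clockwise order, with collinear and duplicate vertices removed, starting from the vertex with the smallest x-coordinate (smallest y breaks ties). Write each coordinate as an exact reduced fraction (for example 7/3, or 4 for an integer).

1. After x ≥ 16: [(16,32/17) (17,2) (19,11) (19,16) (16,35/2)]
2. After x ≤ 20: [(16,32/17) (17,2) (19,11) (19,16) (16,35/2)]
3. After y ≥ 12: [(16,12) (19,12) (19,16) (16,35/2)]
4. After y ≤ 17: [(16,17) (16,12) (19,12) (19,16) (17,17)]
5. Canonical ring: [(16,12) (19,12) (19,16) (17,17) (16,17)]

Clipped polygon: [(16,12) (19,12) (19,16) (17,17) (16,17)]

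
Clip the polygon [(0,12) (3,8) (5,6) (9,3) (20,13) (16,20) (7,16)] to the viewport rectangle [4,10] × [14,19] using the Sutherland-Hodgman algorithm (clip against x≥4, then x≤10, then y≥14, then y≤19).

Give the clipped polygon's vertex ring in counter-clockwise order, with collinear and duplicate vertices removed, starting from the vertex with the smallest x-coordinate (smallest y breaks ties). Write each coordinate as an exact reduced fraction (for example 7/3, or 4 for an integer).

Clipped polygon: [(4,14) (10,14) (10,52/3) (7,16) (4,100/7)]

1. After x ≥ 4: [(4,100/7) (4,7) (5,6) (9,3) (20,13) (16,20) (7,16)]
2. After x ≤ 10: [(4,100/7) (4,7) (5,6) (9,3) (10,43/11) (10,52/3) (7,16)]
3. After y ≥ 14: [(4,100/7) (4,14) (10,14) (10,52/3) (7,16)]
4. After y ≤ 19: [(4,100/7) (4,14) (10,14) (10,52/3) (7,16)]
5. Canonical ring: [(4,14) (10,14) (10,52/3) (7,16) (4,100/7)]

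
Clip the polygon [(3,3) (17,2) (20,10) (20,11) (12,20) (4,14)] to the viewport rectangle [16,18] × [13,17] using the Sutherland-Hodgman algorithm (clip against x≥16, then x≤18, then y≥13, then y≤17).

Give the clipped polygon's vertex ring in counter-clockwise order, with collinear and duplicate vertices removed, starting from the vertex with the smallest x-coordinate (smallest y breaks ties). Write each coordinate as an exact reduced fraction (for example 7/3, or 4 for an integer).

Clipped polygon: [(16,13) (18,13) (18,53/4) (16,31/2)]

1. After x ≥ 16: [(16,29/14) (17,2) (20,10) (20,11) (16,31/2)]
2. After x ≤ 18: [(16,29/14) (17,2) (18,14/3) (18,53/4) (16,31/2)]
3. After y ≥ 13: [(16,13) (18,13) (18,53/4) (16,31/2)]
4. After y ≤ 17: [(16,13) (18,13) (18,53/4) (16,31/2)]
5. Canonical ring: [(16,13) (18,13) (18,53/4) (16,31/2)]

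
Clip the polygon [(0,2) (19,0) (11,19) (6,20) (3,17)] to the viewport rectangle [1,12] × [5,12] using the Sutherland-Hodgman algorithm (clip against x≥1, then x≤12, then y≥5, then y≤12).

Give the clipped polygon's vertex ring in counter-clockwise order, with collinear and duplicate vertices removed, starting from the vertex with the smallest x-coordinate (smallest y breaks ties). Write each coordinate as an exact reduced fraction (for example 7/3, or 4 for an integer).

1. After x ≥ 1: [(1,7) (1,36/19) (19,0) (11,19) (6,20) (3,17)]
2. After x ≤ 12: [(1,7) (1,36/19) (12,14/19) (12,133/8) (11,19) (6,20) (3,17)]
3. After y ≥ 5: [(1,7) (1,5) (12,5) (12,133/8) (11,19) (6,20) (3,17)]
4. After y ≤ 12: [(2,12) (1,7) (1,5) (12,5) (12,12)]
5. Canonical ring: [(1,5) (12,5) (12,12) (2,12) (1,7)]

Clipped polygon: [(1,5) (12,5) (12,12) (2,12) (1,7)]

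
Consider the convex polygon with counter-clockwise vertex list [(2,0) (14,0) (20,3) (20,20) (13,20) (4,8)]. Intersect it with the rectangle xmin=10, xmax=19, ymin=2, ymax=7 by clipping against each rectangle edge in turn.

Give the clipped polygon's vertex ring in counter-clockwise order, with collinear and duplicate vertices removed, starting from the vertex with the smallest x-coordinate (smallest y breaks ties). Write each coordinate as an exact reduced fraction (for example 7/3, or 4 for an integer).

Clipped polygon: [(10,2) (18,2) (19,5/2) (19,7) (10,7)]

1. After x ≥ 10: [(10,0) (14,0) (20,3) (20,20) (13,20) (10,16)]
2. After x ≤ 19: [(10,0) (14,0) (19,5/2) (19,20) (13,20) (10,16)]
3. After y ≥ 2: [(10,2) (18,2) (19,5/2) (19,20) (13,20) (10,16)]
4. After y ≤ 7: [(10,7) (10,2) (18,2) (19,5/2) (19,7)]
5. Canonical ring: [(10,2) (18,2) (19,5/2) (19,7) (10,7)]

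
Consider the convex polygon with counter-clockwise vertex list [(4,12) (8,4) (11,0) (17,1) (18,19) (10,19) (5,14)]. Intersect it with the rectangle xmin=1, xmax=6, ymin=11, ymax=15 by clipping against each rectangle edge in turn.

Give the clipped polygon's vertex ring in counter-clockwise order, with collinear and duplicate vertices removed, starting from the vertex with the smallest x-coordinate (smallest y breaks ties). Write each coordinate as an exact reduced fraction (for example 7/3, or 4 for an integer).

1. After x ≥ 1: [(4,12) (8,4) (11,0) (17,1) (18,19) (10,19) (5,14)]
2. After x ≤ 6: [(4,12) (6,8) (6,15) (5,14)]
3. After y ≥ 11: [(4,12) (9/2,11) (6,11) (6,15) (5,14)]
4. After y ≤ 15: [(4,12) (9/2,11) (6,11) (6,15) (5,14)]
5. Canonical ring: [(4,12) (9/2,11) (6,11) (6,15) (5,14)]

Clipped polygon: [(4,12) (9/2,11) (6,11) (6,15) (5,14)]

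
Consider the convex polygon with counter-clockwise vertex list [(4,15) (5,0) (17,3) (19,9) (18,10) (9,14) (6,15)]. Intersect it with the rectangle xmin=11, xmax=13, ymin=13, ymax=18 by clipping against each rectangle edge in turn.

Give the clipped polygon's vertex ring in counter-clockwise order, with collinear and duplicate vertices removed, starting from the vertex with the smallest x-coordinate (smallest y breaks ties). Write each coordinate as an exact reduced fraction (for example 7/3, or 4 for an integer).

1. After x ≥ 11: [(11,3/2) (17,3) (19,9) (18,10) (11,118/9)]
2. After x ≤ 13: [(11,3/2) (13,2) (13,110/9) (11,118/9)]
3. After y ≥ 13: [(11,13) (45/4,13) (11,118/9)]
4. After y ≤ 18: [(11,13) (45/4,13) (11,118/9)]
5. Canonical ring: [(11,13) (45/4,13) (11,118/9)]

Clipped polygon: [(11,13) (45/4,13) (11,118/9)]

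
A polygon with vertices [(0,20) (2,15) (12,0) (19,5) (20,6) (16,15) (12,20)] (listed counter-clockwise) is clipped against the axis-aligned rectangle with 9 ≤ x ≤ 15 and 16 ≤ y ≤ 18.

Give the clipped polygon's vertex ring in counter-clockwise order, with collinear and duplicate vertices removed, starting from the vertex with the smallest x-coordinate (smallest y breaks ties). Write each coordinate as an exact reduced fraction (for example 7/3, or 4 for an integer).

Clipped polygon: [(9,16) (15,16) (15,65/4) (68/5,18) (9,18)]

1. After x ≥ 9: [(9,20) (9,9/2) (12,0) (19,5) (20,6) (16,15) (12,20)]
2. After x ≤ 15: [(9,20) (9,9/2) (12,0) (15,15/7) (15,65/4) (12,20)]
3. After y ≥ 16: [(9,20) (9,16) (15,16) (15,65/4) (12,20)]
4. After y ≤ 18: [(9,18) (9,16) (15,16) (15,65/4) (68/5,18)]
5. Canonical ring: [(9,16) (15,16) (15,65/4) (68/5,18) (9,18)]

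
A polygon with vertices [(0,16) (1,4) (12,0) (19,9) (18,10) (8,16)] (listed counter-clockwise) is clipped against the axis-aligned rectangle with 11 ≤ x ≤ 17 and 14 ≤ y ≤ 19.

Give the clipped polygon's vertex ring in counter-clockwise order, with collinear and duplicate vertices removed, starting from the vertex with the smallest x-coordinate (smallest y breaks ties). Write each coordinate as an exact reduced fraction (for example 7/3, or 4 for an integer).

1. After x ≥ 11: [(11,4/11) (12,0) (19,9) (18,10) (11,71/5)]
2. After x ≤ 17: [(11,4/11) (12,0) (17,45/7) (17,53/5) (11,71/5)]
3. After y ≥ 14: [(11,14) (34/3,14) (11,71/5)]
4. After y ≤ 19: [(11,14) (34/3,14) (11,71/5)]
5. Canonical ring: [(11,14) (34/3,14) (11,71/5)]

Clipped polygon: [(11,14) (34/3,14) (11,71/5)]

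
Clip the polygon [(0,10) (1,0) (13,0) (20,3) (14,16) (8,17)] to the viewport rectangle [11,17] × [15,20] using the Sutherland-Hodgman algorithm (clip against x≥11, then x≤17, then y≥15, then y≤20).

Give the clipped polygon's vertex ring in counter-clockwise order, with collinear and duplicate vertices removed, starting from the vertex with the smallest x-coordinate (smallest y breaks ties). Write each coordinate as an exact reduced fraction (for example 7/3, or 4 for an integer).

1. After x ≥ 11: [(11,0) (13,0) (20,3) (14,16) (11,33/2)]
2. After x ≤ 17: [(11,0) (13,0) (17,12/7) (17,19/2) (14,16) (11,33/2)]
3. After y ≥ 15: [(11,15) (188/13,15) (14,16) (11,33/2)]
4. After y ≤ 20: [(11,15) (188/13,15) (14,16) (11,33/2)]
5. Canonical ring: [(11,15) (188/13,15) (14,16) (11,33/2)]

Clipped polygon: [(11,15) (188/13,15) (14,16) (11,33/2)]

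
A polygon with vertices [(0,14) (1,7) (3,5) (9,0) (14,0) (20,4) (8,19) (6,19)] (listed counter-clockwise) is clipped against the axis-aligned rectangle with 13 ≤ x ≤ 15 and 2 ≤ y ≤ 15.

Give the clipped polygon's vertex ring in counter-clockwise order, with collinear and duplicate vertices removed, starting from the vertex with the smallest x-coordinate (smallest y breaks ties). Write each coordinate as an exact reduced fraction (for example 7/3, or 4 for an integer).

1. After x ≥ 13: [(13,0) (14,0) (20,4) (13,51/4)]
2. After x ≤ 15: [(13,0) (14,0) (15,2/3) (15,41/4) (13,51/4)]
3. After y ≥ 2: [(13,2) (15,2) (15,41/4) (13,51/4)]
4. After y ≤ 15: [(13,2) (15,2) (15,41/4) (13,51/4)]
5. Canonical ring: [(13,2) (15,2) (15,41/4) (13,51/4)]

Clipped polygon: [(13,2) (15,2) (15,41/4) (13,51/4)]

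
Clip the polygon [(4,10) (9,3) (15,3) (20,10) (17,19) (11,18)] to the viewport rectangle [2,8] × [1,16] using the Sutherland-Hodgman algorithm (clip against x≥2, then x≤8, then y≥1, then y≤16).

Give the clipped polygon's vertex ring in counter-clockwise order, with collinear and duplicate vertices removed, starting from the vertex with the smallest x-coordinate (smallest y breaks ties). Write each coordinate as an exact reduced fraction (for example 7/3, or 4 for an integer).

1. After x ≥ 2: [(4,10) (9,3) (15,3) (20,10) (17,19) (11,18)]
2. After x ≤ 8: [(8,102/7) (4,10) (8,22/5)]
3. After y ≥ 1: [(8,102/7) (4,10) (8,22/5)]
4. After y ≤ 16: [(8,102/7) (4,10) (8,22/5)]
5. Canonical ring: [(4,10) (8,22/5) (8,102/7)]

Clipped polygon: [(4,10) (8,22/5) (8,102/7)]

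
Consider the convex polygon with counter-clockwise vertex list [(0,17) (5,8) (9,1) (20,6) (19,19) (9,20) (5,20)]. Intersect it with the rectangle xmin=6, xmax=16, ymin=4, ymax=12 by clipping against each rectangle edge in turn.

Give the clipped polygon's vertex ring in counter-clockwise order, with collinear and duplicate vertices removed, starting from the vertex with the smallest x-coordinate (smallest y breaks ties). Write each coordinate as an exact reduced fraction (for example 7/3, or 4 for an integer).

Clipped polygon: [(6,25/4) (51/7,4) (78/5,4) (16,46/11) (16,12) (6,12)]

1. After x ≥ 6: [(6,25/4) (9,1) (20,6) (19,19) (9,20) (6,20)]
2. After x ≤ 16: [(6,25/4) (9,1) (16,46/11) (16,193/10) (9,20) (6,20)]
3. After y ≥ 4: [(6,25/4) (51/7,4) (78/5,4) (16,46/11) (16,193/10) (9,20) (6,20)]
4. After y ≤ 12: [(6,12) (6,25/4) (51/7,4) (78/5,4) (16,46/11) (16,12)]
5. Canonical ring: [(6,25/4) (51/7,4) (78/5,4) (16,46/11) (16,12) (6,12)]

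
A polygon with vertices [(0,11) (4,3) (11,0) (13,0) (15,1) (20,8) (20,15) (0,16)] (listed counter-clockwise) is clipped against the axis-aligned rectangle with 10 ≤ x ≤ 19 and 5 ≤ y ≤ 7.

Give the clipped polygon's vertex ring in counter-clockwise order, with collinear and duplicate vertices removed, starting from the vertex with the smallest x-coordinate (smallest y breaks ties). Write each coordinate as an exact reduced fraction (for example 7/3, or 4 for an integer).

1. After x ≥ 10: [(10,3/7) (11,0) (13,0) (15,1) (20,8) (20,15) (10,31/2)]
2. After x ≤ 19: [(10,3/7) (11,0) (13,0) (15,1) (19,33/5) (19,301/20) (10,31/2)]
3. After y ≥ 5: [(10,5) (125/7,5) (19,33/5) (19,301/20) (10,31/2)]
4. After y ≤ 7: [(10,7) (10,5) (125/7,5) (19,33/5) (19,7)]
5. Canonical ring: [(10,5) (125/7,5) (19,33/5) (19,7) (10,7)]

Clipped polygon: [(10,5) (125/7,5) (19,33/5) (19,7) (10,7)]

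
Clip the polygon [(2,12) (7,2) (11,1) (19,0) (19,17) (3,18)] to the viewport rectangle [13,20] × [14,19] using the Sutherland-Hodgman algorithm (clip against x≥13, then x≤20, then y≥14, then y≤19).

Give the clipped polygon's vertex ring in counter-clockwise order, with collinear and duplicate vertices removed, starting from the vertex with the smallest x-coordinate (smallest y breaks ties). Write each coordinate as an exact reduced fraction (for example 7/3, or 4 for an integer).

1. After x ≥ 13: [(13,3/4) (19,0) (19,17) (13,139/8)]
2. After x ≤ 20: [(13,3/4) (19,0) (19,17) (13,139/8)]
3. After y ≥ 14: [(13,14) (19,14) (19,17) (13,139/8)]
4. After y ≤ 19: [(13,14) (19,14) (19,17) (13,139/8)]
5. Canonical ring: [(13,14) (19,14) (19,17) (13,139/8)]

Clipped polygon: [(13,14) (19,14) (19,17) (13,139/8)]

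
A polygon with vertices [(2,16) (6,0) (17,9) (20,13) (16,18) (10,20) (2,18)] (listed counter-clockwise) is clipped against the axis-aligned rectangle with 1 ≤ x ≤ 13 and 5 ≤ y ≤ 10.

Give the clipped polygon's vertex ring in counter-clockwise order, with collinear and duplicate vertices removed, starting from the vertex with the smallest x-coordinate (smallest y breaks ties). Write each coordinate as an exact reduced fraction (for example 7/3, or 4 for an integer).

1. After x ≥ 1: [(2,16) (6,0) (17,9) (20,13) (16,18) (10,20) (2,18)]
2. After x ≤ 13: [(2,16) (6,0) (13,63/11) (13,19) (10,20) (2,18)]
3. After y ≥ 5: [(2,16) (19/4,5) (109/9,5) (13,63/11) (13,19) (10,20) (2,18)]
4. After y ≤ 10: [(7/2,10) (19/4,5) (109/9,5) (13,63/11) (13,10)]
5. Canonical ring: [(7/2,10) (19/4,5) (109/9,5) (13,63/11) (13,10)]

Clipped polygon: [(7/2,10) (19/4,5) (109/9,5) (13,63/11) (13,10)]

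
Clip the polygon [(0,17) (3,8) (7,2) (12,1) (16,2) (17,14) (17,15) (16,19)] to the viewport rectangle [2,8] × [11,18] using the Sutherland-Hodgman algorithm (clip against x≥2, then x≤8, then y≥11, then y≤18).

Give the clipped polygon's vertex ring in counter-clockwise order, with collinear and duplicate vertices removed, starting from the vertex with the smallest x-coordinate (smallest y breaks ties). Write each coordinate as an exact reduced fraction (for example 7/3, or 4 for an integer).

Clipped polygon: [(2,11) (8,11) (8,18) (2,69/4)]

1. After x ≥ 2: [(2,69/4) (2,11) (3,8) (7,2) (12,1) (16,2) (17,14) (17,15) (16,19)]
2. After x ≤ 8: [(8,18) (2,69/4) (2,11) (3,8) (7,2) (8,9/5)]
3. After y ≥ 11: [(8,11) (8,18) (2,69/4) (2,11) (2,11)]
4. After y ≤ 18: [(8,11) (8,18) (2,69/4) (2,11) (2,11)]
5. Canonical ring: [(2,11) (8,11) (8,18) (2,69/4)]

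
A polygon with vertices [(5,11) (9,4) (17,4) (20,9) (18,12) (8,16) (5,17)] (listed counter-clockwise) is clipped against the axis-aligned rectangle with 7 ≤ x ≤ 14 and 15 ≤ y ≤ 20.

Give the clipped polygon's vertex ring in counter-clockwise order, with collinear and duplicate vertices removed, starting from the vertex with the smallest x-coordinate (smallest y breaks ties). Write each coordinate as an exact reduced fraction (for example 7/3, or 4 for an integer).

1. After x ≥ 7: [(7,15/2) (9,4) (17,4) (20,9) (18,12) (8,16) (7,49/3)]
2. After x ≤ 14: [(7,15/2) (9,4) (14,4) (14,68/5) (8,16) (7,49/3)]
3. After y ≥ 15: [(7,15) (21/2,15) (8,16) (7,49/3)]
4. After y ≤ 20: [(7,15) (21/2,15) (8,16) (7,49/3)]
5. Canonical ring: [(7,15) (21/2,15) (8,16) (7,49/3)]

Clipped polygon: [(7,15) (21/2,15) (8,16) (7,49/3)]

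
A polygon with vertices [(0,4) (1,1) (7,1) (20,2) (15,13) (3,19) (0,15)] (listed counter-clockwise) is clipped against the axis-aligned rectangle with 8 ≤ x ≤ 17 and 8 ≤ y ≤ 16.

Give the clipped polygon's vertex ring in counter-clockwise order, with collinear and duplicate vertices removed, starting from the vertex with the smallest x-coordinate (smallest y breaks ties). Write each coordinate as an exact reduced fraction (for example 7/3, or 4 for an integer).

1. After x ≥ 8: [(8,14/13) (20,2) (15,13) (8,33/2)]
2. After x ≤ 17: [(8,14/13) (17,23/13) (17,43/5) (15,13) (8,33/2)]
3. After y ≥ 8: [(8,8) (17,8) (17,43/5) (15,13) (8,33/2)]
4. After y ≤ 16: [(8,16) (8,8) (17,8) (17,43/5) (15,13) (9,16)]
5. Canonical ring: [(8,8) (17,8) (17,43/5) (15,13) (9,16) (8,16)]

Clipped polygon: [(8,8) (17,8) (17,43/5) (15,13) (9,16) (8,16)]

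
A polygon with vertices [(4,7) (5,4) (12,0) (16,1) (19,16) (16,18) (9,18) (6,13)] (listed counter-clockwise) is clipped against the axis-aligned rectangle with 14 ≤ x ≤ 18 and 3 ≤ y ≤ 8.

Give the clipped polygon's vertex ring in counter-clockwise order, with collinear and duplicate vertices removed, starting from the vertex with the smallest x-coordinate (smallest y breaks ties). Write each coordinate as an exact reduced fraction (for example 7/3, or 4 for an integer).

Clipped polygon: [(14,3) (82/5,3) (87/5,8) (14,8)]

1. After x ≥ 14: [(14,1/2) (16,1) (19,16) (16,18) (14,18)]
2. After x ≤ 18: [(14,1/2) (16,1) (18,11) (18,50/3) (16,18) (14,18)]
3. After y ≥ 3: [(14,3) (82/5,3) (18,11) (18,50/3) (16,18) (14,18)]
4. After y ≤ 8: [(14,8) (14,3) (82/5,3) (87/5,8)]
5. Canonical ring: [(14,3) (82/5,3) (87/5,8) (14,8)]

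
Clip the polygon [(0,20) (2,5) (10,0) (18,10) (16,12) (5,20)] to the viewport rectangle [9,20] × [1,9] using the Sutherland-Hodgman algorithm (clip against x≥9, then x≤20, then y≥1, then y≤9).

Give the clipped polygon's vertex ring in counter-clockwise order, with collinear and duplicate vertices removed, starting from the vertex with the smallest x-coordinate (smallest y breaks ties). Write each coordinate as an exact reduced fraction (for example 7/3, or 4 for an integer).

1. After x ≥ 9: [(9,5/8) (10,0) (18,10) (16,12) (9,188/11)]
2. After x ≤ 20: [(9,5/8) (10,0) (18,10) (16,12) (9,188/11)]
3. After y ≥ 1: [(9,1) (54/5,1) (18,10) (16,12) (9,188/11)]
4. After y ≤ 9: [(9,9) (9,1) (54/5,1) (86/5,9)]
5. Canonical ring: [(9,1) (54/5,1) (86/5,9) (9,9)]

Clipped polygon: [(9,1) (54/5,1) (86/5,9) (9,9)]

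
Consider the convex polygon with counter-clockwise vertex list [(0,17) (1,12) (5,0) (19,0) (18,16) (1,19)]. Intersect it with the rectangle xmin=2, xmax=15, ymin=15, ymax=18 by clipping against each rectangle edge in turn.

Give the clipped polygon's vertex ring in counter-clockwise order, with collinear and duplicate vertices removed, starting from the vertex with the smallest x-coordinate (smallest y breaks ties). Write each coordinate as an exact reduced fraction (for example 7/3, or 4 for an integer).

1. After x ≥ 2: [(2,9) (5,0) (19,0) (18,16) (2,320/17)]
2. After x ≤ 15: [(2,9) (5,0) (15,0) (15,281/17) (2,320/17)]
3. After y ≥ 15: [(2,15) (15,15) (15,281/17) (2,320/17)]
4. After y ≤ 18: [(2,18) (2,15) (15,15) (15,281/17) (20/3,18)]
5. Canonical ring: [(2,15) (15,15) (15,281/17) (20/3,18) (2,18)]

Clipped polygon: [(2,15) (15,15) (15,281/17) (20/3,18) (2,18)]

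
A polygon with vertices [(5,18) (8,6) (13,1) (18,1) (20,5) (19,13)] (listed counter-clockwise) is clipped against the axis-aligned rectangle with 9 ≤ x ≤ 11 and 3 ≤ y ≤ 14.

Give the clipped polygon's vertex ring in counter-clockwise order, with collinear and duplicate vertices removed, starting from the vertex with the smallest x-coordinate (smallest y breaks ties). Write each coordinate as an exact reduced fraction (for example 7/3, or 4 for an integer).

Clipped polygon: [(9,5) (11,3) (11,14) (9,14)]

1. After x ≥ 9: [(9,116/7) (9,5) (13,1) (18,1) (20,5) (19,13)]
2. After x ≤ 11: [(11,111/7) (9,116/7) (9,5) (11,3)]
3. After y ≥ 3: [(11,111/7) (9,116/7) (9,5) (11,3)]
4. After y ≤ 14: [(11,14) (9,14) (9,5) (11,3)]
5. Canonical ring: [(9,5) (11,3) (11,14) (9,14)]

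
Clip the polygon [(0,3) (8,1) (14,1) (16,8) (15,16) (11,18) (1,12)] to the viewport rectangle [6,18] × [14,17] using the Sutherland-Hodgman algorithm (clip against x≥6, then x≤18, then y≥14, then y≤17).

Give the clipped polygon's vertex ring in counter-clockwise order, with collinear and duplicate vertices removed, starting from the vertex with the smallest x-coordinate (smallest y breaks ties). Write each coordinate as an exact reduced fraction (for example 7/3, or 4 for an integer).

Clipped polygon: [(6,14) (61/4,14) (15,16) (13,17) (28/3,17) (6,15)]

1. After x ≥ 6: [(6,3/2) (8,1) (14,1) (16,8) (15,16) (11,18) (6,15)]
2. After x ≤ 18: [(6,3/2) (8,1) (14,1) (16,8) (15,16) (11,18) (6,15)]
3. After y ≥ 14: [(6,14) (61/4,14) (15,16) (11,18) (6,15)]
4. After y ≤ 17: [(6,14) (61/4,14) (15,16) (13,17) (28/3,17) (6,15)]
5. Canonical ring: [(6,14) (61/4,14) (15,16) (13,17) (28/3,17) (6,15)]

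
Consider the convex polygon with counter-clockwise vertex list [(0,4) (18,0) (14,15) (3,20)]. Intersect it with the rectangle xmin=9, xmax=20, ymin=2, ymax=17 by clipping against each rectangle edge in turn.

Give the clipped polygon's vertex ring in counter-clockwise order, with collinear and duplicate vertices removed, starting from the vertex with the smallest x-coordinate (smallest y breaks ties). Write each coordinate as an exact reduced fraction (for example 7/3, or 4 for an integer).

Clipped polygon: [(9,2) (262/15,2) (14,15) (48/5,17) (9,17)]

1. After x ≥ 9: [(9,2) (18,0) (14,15) (9,190/11)]
2. After x ≤ 20: [(9,2) (18,0) (14,15) (9,190/11)]
3. After y ≥ 2: [(9,2) (9,2) (262/15,2) (14,15) (9,190/11)]
4. After y ≤ 17: [(9,17) (9,2) (9,2) (262/15,2) (14,15) (48/5,17)]
5. Canonical ring: [(9,2) (262/15,2) (14,15) (48/5,17) (9,17)]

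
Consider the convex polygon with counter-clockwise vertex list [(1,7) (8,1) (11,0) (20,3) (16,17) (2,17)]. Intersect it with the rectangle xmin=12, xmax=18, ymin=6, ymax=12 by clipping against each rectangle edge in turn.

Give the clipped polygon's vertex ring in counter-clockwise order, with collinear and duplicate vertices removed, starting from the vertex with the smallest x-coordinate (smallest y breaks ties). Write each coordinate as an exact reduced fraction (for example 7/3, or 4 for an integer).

Clipped polygon: [(12,6) (18,6) (18,10) (122/7,12) (12,12)]

1. After x ≥ 12: [(12,1/3) (20,3) (16,17) (12,17)]
2. After x ≤ 18: [(12,1/3) (18,7/3) (18,10) (16,17) (12,17)]
3. After y ≥ 6: [(12,6) (18,6) (18,10) (16,17) (12,17)]
4. After y ≤ 12: [(12,12) (12,6) (18,6) (18,10) (122/7,12)]
5. Canonical ring: [(12,6) (18,6) (18,10) (122/7,12) (12,12)]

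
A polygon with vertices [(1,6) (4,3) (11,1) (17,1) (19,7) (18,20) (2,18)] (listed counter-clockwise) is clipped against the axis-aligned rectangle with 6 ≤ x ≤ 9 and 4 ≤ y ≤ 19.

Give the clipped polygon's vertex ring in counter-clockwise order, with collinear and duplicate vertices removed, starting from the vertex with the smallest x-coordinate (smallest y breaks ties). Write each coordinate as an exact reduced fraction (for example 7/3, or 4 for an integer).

1. After x ≥ 6: [(6,17/7) (11,1) (17,1) (19,7) (18,20) (6,37/2)]
2. After x ≤ 9: [(6,17/7) (9,11/7) (9,151/8) (6,37/2)]
3. After y ≥ 4: [(6,4) (9,4) (9,151/8) (6,37/2)]
4. After y ≤ 19: [(6,4) (9,4) (9,151/8) (6,37/2)]
5. Canonical ring: [(6,4) (9,4) (9,151/8) (6,37/2)]

Clipped polygon: [(6,4) (9,4) (9,151/8) (6,37/2)]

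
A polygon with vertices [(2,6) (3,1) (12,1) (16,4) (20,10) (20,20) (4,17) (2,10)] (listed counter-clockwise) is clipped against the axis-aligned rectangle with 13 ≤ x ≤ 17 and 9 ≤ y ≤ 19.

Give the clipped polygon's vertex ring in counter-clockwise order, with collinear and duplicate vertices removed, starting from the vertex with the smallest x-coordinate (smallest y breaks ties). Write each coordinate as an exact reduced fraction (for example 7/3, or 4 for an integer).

Clipped polygon: [(13,9) (17,9) (17,19) (44/3,19) (13,299/16)]

1. After x ≥ 13: [(13,7/4) (16,4) (20,10) (20,20) (13,299/16)]
2. After x ≤ 17: [(13,7/4) (16,4) (17,11/2) (17,311/16) (13,299/16)]
3. After y ≥ 9: [(13,9) (17,9) (17,311/16) (13,299/16)]
4. After y ≤ 19: [(13,9) (17,9) (17,19) (44/3,19) (13,299/16)]
5. Canonical ring: [(13,9) (17,9) (17,19) (44/3,19) (13,299/16)]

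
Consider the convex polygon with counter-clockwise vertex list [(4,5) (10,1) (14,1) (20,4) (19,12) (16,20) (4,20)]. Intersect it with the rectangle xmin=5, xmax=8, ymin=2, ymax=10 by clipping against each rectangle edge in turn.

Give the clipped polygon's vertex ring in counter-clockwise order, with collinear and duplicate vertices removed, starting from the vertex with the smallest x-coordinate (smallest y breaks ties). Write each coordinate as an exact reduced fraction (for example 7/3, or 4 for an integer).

1. After x ≥ 5: [(5,13/3) (10,1) (14,1) (20,4) (19,12) (16,20) (5,20)]
2. After x ≤ 8: [(5,13/3) (8,7/3) (8,20) (5,20)]
3. After y ≥ 2: [(5,13/3) (8,7/3) (8,20) (5,20)]
4. After y ≤ 10: [(5,10) (5,13/3) (8,7/3) (8,10)]
5. Canonical ring: [(5,13/3) (8,7/3) (8,10) (5,10)]

Clipped polygon: [(5,13/3) (8,7/3) (8,10) (5,10)]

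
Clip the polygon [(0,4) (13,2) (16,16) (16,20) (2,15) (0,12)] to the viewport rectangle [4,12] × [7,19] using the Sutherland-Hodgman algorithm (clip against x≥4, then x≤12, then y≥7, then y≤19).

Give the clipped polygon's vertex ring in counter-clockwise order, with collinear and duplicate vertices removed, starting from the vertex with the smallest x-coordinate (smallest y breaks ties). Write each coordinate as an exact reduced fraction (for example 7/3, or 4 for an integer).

Clipped polygon: [(4,7) (12,7) (12,130/7) (4,110/7)]

1. After x ≥ 4: [(4,44/13) (13,2) (16,16) (16,20) (4,110/7)]
2. After x ≤ 12: [(4,44/13) (12,28/13) (12,130/7) (4,110/7)]
3. After y ≥ 7: [(4,7) (12,7) (12,130/7) (4,110/7)]
4. After y ≤ 19: [(4,7) (12,7) (12,130/7) (4,110/7)]
5. Canonical ring: [(4,7) (12,7) (12,130/7) (4,110/7)]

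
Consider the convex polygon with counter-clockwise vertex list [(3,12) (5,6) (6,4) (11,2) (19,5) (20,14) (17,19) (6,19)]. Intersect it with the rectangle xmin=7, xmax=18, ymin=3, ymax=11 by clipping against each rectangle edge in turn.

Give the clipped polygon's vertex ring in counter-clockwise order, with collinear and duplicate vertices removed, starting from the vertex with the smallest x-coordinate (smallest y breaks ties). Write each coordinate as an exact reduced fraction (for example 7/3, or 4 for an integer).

1. After x ≥ 7: [(7,18/5) (11,2) (19,5) (20,14) (17,19) (7,19)]
2. After x ≤ 18: [(7,18/5) (11,2) (18,37/8) (18,52/3) (17,19) (7,19)]
3. After y ≥ 3: [(7,18/5) (17/2,3) (41/3,3) (18,37/8) (18,52/3) (17,19) (7,19)]
4. After y ≤ 11: [(7,11) (7,18/5) (17/2,3) (41/3,3) (18,37/8) (18,11)]
5. Canonical ring: [(7,18/5) (17/2,3) (41/3,3) (18,37/8) (18,11) (7,11)]

Clipped polygon: [(7,18/5) (17/2,3) (41/3,3) (18,37/8) (18,11) (7,11)]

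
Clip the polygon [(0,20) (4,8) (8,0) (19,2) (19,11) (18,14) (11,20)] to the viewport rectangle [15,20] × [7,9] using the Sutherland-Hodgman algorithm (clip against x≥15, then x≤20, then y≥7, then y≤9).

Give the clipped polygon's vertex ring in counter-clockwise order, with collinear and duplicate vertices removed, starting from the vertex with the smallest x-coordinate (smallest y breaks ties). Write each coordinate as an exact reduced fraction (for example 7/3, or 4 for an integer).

1. After x ≥ 15: [(15,14/11) (19,2) (19,11) (18,14) (15,116/7)]
2. After x ≤ 20: [(15,14/11) (19,2) (19,11) (18,14) (15,116/7)]
3. After y ≥ 7: [(15,7) (19,7) (19,11) (18,14) (15,116/7)]
4. After y ≤ 9: [(15,9) (15,7) (19,7) (19,9)]
5. Canonical ring: [(15,7) (19,7) (19,9) (15,9)]

Clipped polygon: [(15,7) (19,7) (19,9) (15,9)]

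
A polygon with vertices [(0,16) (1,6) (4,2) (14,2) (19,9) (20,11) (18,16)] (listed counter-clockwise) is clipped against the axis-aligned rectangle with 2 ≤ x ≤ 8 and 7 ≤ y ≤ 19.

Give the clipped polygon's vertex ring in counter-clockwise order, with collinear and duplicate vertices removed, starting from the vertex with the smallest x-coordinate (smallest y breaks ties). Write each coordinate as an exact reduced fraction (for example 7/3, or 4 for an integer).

1. After x ≥ 2: [(2,16) (2,14/3) (4,2) (14,2) (19,9) (20,11) (18,16)]
2. After x ≤ 8: [(8,16) (2,16) (2,14/3) (4,2) (8,2)]
3. After y ≥ 7: [(8,7) (8,16) (2,16) (2,7)]
4. After y ≤ 19: [(8,7) (8,16) (2,16) (2,7)]
5. Canonical ring: [(2,7) (8,7) (8,16) (2,16)]

Clipped polygon: [(2,7) (8,7) (8,16) (2,16)]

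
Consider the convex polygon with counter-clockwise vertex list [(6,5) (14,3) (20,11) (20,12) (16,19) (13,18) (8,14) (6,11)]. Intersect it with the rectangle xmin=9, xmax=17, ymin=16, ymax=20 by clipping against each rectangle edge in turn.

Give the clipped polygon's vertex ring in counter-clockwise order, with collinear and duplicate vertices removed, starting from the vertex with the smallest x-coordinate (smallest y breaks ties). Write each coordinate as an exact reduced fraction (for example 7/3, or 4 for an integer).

1. After x ≥ 9: [(9,17/4) (14,3) (20,11) (20,12) (16,19) (13,18) (9,74/5)]
2. After x ≤ 17: [(9,17/4) (14,3) (17,7) (17,69/4) (16,19) (13,18) (9,74/5)]
3. After y ≥ 16: [(17,16) (17,69/4) (16,19) (13,18) (21/2,16)]
4. After y ≤ 20: [(17,16) (17,69/4) (16,19) (13,18) (21/2,16)]
5. Canonical ring: [(21/2,16) (17,16) (17,69/4) (16,19) (13,18)]

Clipped polygon: [(21/2,16) (17,16) (17,69/4) (16,19) (13,18)]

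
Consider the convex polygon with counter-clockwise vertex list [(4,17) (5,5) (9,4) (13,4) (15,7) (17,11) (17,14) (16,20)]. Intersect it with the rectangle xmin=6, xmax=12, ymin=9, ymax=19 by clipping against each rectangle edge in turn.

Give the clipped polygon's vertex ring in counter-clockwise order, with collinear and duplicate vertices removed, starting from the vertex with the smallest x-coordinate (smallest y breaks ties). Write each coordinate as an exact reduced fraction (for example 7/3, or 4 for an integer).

Clipped polygon: [(6,9) (12,9) (12,19) (6,35/2)]

1. After x ≥ 6: [(6,35/2) (6,19/4) (9,4) (13,4) (15,7) (17,11) (17,14) (16,20)]
2. After x ≤ 12: [(12,19) (6,35/2) (6,19/4) (9,4) (12,4)]
3. After y ≥ 9: [(12,9) (12,19) (6,35/2) (6,9)]
4. After y ≤ 19: [(12,9) (12,19) (6,35/2) (6,9)]
5. Canonical ring: [(6,9) (12,9) (12,19) (6,35/2)]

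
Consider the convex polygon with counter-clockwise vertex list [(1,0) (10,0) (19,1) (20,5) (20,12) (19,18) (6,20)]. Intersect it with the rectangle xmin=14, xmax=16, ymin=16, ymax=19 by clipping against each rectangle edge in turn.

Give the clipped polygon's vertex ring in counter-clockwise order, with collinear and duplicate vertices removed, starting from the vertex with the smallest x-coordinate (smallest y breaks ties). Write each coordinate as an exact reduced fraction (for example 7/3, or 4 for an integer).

Clipped polygon: [(14,16) (16,16) (16,240/13) (14,244/13)]

1. After x ≥ 14: [(14,4/9) (19,1) (20,5) (20,12) (19,18) (14,244/13)]
2. After x ≤ 16: [(14,4/9) (16,2/3) (16,240/13) (14,244/13)]
3. After y ≥ 16: [(14,16) (16,16) (16,240/13) (14,244/13)]
4. After y ≤ 19: [(14,16) (16,16) (16,240/13) (14,244/13)]
5. Canonical ring: [(14,16) (16,16) (16,240/13) (14,244/13)]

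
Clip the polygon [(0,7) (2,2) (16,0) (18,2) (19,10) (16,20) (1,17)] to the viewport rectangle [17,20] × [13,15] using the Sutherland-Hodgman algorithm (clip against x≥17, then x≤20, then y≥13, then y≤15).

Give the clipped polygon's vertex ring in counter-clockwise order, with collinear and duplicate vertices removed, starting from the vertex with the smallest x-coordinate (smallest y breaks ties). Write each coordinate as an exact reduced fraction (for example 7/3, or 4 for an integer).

1. After x ≥ 17: [(17,1) (18,2) (19,10) (17,50/3)]
2. After x ≤ 20: [(17,1) (18,2) (19,10) (17,50/3)]
3. After y ≥ 13: [(17,13) (181/10,13) (17,50/3)]
4. After y ≤ 15: [(17,15) (17,13) (181/10,13) (35/2,15)]
5. Canonical ring: [(17,13) (181/10,13) (35/2,15) (17,15)]

Clipped polygon: [(17,13) (181/10,13) (35/2,15) (17,15)]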